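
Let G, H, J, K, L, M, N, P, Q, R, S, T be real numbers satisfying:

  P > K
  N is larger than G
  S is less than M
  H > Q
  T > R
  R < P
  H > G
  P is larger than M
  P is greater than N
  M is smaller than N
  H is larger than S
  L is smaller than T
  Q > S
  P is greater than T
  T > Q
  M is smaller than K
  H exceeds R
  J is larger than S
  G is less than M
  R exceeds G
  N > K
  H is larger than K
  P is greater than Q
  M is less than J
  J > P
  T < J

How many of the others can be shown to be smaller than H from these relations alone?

From H the given relations immediately reach S, G, Q, R, K.
From those, M — 6 in total.
No other element is forced below H by the given relations, so the count is 6.

6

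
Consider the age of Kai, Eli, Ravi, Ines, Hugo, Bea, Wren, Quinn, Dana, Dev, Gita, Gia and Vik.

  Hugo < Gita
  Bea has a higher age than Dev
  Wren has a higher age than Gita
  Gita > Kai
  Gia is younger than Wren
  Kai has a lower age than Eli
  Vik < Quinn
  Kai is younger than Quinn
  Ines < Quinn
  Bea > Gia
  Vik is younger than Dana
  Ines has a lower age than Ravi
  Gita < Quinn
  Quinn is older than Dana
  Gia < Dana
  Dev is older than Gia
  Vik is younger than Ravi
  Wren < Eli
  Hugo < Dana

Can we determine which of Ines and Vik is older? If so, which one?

Following every chain through Vik: above Vik we get Dana, Quinn, Ravi.
Ines is not reached, and no chain runs the other way from Ines to Vik.
So the given relations leave the order of Vik and Ines undetermined.

undetermined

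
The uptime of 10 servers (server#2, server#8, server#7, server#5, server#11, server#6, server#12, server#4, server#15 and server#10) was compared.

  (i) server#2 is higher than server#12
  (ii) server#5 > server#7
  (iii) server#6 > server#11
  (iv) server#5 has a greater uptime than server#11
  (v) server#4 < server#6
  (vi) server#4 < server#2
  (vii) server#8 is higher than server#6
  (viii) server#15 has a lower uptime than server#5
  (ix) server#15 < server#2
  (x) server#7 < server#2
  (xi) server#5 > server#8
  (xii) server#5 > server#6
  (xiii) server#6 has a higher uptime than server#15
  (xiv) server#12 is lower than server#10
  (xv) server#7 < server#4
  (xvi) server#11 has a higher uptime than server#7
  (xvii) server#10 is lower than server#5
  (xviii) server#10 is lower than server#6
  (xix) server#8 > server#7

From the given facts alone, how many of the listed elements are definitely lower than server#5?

8

Directly below server#5: server#7, server#10, server#15, server#11, server#6, server#8.
One step further: server#12, server#4 (8 so far).
No other element is forced below server#5 by the given relations, so the count is 8.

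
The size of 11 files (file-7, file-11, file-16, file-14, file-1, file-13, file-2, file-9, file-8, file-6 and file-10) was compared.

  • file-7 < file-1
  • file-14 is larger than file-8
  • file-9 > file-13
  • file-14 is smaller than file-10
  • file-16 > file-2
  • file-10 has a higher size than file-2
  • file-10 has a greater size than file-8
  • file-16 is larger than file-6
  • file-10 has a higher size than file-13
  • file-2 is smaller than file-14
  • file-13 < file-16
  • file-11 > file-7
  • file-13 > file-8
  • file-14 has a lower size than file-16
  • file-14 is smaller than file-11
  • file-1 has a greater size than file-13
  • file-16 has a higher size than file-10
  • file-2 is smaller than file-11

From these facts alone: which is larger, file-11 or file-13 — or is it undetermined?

undetermined

Following every chain through file-13: above file-13 we get file-1, file-9, file-10, file-16; below file-13 we get file-8.
file-11 is not reached, and no chain runs the other way from file-11 to file-13.
So the given relations leave the order of file-13 and file-11 undetermined.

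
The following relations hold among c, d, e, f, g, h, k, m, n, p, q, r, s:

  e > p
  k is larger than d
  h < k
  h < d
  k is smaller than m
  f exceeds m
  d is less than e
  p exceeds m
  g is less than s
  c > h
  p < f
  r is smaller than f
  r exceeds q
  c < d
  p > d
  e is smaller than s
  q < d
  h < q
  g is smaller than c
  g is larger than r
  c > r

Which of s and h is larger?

s

h < q < r < g < c < d < k < m < p < e < s, by transitivity through q, r, g, c, d, k, m, p, e.
So h < s; s is the larger of the two.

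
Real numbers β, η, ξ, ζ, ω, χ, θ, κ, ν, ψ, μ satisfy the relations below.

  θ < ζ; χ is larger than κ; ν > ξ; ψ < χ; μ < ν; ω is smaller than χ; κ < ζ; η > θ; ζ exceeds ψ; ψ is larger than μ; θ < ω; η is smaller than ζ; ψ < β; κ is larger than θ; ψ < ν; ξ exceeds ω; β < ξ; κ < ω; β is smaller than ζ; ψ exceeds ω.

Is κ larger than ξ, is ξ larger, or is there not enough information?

Following the relations from κ: κ < ω < ψ < β < ξ.
So ξ is larger.

ξ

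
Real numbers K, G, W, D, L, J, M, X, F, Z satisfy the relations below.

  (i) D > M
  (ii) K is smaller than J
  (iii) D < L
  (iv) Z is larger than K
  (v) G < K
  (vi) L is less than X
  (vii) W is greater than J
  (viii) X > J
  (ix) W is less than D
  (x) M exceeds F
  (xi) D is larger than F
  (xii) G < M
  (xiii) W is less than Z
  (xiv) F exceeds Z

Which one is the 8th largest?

The consecutive relations fix a unique order: G < K < J < W < Z < F < M < D < L < X.
The 8th largest is J.

J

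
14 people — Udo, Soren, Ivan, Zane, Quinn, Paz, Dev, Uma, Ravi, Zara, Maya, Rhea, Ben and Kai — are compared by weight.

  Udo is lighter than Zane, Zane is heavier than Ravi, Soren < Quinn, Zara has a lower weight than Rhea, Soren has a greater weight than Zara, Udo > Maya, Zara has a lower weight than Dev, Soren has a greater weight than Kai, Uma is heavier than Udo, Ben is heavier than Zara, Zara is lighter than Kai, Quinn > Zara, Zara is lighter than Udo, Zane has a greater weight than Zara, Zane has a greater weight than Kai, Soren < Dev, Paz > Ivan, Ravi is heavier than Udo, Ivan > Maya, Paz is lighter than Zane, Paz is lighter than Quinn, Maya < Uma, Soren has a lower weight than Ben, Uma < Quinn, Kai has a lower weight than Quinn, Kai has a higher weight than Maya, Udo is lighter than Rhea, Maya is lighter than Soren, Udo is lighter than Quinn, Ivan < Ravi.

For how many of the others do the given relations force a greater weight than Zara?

10

The elements the relations force above Zara are Udo, Uma, Ravi, Rhea, Kai, Soren, Ben, Dev, Zane, Quinn — no chain reaches any other.
That is 10.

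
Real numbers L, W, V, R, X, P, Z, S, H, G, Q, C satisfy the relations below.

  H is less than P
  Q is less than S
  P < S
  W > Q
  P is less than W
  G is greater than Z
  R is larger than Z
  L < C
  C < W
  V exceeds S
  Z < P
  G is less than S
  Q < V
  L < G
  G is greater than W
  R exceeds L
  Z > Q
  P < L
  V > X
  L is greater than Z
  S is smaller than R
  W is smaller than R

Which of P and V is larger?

V

Following the relations from P: P < L < C < W < G < S < V.
So P < V; V is the larger of the two.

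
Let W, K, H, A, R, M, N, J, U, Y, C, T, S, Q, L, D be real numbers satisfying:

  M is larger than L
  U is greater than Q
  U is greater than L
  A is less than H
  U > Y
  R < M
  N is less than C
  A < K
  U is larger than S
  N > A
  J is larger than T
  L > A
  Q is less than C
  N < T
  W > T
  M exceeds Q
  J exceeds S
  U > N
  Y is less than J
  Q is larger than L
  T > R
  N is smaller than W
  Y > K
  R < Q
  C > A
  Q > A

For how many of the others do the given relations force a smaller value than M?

4

Directly below M: R, L, Q.
One step further: A (4 so far).
Nothing else is reachable below M; 4 in all.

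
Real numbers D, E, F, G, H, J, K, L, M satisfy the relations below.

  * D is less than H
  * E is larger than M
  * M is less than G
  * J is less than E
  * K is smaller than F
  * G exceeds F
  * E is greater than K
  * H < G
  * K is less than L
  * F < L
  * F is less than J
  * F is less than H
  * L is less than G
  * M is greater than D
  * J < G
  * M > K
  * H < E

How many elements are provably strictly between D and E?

The relations place D below E. An element lies strictly between them when it is forced above D and also forced below E.
Above D: {M, H, G}. Below E: {K, M, F, J, H}.
Intersection: {M, H} — 2.

2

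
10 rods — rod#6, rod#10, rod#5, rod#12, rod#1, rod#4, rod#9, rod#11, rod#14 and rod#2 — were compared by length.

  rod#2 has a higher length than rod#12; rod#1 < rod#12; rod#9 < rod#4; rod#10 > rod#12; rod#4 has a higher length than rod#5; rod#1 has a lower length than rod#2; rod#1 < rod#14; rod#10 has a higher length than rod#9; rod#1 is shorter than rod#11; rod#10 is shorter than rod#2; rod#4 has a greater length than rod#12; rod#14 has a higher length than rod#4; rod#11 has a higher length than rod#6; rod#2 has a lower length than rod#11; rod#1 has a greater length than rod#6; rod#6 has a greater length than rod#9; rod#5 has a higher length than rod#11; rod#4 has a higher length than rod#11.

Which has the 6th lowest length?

Chaining the given pairs: rod#9 < rod#6 < rod#1 < rod#12 < rod#10 < rod#2 < rod#11 < rod#5 < rod#4 < rod#14.
The 6th smallest is rod#2.

rod#2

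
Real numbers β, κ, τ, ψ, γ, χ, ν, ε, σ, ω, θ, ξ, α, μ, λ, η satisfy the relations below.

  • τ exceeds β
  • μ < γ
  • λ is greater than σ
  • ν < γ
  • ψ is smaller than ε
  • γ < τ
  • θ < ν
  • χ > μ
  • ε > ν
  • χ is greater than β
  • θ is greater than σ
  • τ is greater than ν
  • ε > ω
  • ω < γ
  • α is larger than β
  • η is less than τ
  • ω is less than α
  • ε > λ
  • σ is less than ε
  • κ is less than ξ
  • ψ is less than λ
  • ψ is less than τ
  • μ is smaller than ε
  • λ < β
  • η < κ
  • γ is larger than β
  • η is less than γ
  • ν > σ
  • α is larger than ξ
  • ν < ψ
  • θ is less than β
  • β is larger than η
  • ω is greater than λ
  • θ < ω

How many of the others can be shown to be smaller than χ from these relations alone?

8

Directly below χ: μ, β.
One step further: η, θ, λ (5 so far).
One step further: σ, ψ (7 so far).
One step further: ν (8 so far).
No other element is forced below χ by the given relations, so the count is 8.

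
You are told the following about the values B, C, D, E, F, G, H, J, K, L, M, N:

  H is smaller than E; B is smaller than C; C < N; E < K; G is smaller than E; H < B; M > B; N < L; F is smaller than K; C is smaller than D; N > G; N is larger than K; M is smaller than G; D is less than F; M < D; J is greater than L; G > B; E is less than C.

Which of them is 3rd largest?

Chaining the given pairs: H < B < M < G < E < C < D < F < K < N < L < J.
Counting 3 from the largest end gives N.

N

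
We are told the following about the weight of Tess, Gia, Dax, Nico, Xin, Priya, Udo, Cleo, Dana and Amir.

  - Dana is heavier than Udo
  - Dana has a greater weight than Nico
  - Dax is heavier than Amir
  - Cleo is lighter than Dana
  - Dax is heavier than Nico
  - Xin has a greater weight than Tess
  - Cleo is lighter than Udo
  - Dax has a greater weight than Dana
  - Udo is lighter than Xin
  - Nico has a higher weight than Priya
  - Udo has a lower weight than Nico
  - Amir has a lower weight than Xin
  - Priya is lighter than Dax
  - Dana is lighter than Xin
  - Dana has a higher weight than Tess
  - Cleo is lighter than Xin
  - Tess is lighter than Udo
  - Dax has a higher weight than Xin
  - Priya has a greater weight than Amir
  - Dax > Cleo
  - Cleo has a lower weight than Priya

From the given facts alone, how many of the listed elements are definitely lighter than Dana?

6

The elements the relations force below Dana are Amir, Tess, Cleo, Priya, Udo, Nico — no chain reaches any other.
That is 6.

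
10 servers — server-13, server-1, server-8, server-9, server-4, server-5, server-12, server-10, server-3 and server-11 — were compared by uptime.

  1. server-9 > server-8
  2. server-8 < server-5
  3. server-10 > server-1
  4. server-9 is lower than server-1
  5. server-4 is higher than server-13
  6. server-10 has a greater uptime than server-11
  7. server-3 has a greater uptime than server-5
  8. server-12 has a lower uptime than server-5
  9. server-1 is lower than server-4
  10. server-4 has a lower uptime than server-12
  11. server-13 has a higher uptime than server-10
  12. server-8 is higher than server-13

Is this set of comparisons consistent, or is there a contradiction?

We have server-1 < server-10 stated directly, yet also server-10 < server-13 < server-8 < server-9 < server-1 by chaining the others — so server-10 < server-1. Contradiction.

inconsistent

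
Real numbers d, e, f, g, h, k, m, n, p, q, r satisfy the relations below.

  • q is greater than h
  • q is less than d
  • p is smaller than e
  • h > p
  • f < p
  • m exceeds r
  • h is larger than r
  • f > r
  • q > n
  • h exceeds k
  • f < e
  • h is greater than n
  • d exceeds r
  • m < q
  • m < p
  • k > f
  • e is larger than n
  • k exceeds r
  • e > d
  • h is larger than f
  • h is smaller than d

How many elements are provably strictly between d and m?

3

The relations place m below d. An element lies strictly between them when it is forced above m and also forced below d.
Above m: {p, h, q, e}. Below d: {r, n, f, p, k, h, q}.
Intersection: {p, h, q} — 3.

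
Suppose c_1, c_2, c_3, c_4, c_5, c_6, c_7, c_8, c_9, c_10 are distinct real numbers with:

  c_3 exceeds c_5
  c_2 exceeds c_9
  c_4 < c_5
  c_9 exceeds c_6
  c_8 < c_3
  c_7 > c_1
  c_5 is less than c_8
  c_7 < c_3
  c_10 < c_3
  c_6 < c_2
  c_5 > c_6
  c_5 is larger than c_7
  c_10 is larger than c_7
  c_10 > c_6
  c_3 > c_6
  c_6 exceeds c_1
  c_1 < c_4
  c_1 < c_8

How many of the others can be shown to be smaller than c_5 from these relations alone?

4

Directly below c_5: c_7, c_4, c_6.
One step further: c_1 (4 so far).
No other element is forced below c_5 by the given relations, so the count is 4.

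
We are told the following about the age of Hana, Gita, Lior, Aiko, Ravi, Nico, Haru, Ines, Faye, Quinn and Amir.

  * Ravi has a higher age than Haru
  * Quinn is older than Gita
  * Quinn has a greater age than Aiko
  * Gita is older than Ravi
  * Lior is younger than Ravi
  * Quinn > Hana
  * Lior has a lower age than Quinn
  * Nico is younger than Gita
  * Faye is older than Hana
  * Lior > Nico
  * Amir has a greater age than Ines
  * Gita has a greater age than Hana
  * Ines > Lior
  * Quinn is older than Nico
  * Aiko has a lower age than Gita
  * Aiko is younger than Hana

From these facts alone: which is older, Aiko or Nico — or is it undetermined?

undetermined

Following every chain through Nico: above Nico we get Lior, Ines, Amir, Ravi, Gita, Quinn.
Aiko is not reached, and no chain runs the other way from Aiko to Nico.
So the given relations leave the order of Nico and Aiko undetermined.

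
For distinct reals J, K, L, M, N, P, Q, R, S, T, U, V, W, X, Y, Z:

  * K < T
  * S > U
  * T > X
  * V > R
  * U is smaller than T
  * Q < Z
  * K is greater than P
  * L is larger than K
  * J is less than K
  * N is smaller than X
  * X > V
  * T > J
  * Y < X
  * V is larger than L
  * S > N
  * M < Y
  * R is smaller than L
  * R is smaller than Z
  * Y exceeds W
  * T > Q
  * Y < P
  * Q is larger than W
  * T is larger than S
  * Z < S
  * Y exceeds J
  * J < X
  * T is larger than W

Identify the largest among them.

T

Chaining downward from T: directly below it, U, W, Q, J, K, X, S; then N, Y, P, V, Z; then M, R, L.
That covers every other element, and nothing is given above T, so T is the largest.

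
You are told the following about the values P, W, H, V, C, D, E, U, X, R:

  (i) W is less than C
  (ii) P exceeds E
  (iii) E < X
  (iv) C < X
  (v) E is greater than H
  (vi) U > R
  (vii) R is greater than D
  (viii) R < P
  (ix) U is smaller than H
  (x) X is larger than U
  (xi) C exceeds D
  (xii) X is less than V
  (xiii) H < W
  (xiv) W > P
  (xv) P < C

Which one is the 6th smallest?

Chaining the given pairs: D < R < U < H < E < P < W < C < X < V.
Counting 6 from the smallest end gives P.

P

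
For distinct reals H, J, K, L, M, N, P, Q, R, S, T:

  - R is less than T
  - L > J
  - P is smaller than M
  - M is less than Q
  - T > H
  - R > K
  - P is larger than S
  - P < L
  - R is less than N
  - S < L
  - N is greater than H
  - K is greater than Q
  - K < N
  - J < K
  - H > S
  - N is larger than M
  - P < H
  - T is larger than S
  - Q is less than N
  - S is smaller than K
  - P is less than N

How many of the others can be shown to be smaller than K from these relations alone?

5

Directly below K: S, J, Q.
One step further: M (4 so far).
One step further: P (5 so far).
Nothing else is reachable below K; 5 in all.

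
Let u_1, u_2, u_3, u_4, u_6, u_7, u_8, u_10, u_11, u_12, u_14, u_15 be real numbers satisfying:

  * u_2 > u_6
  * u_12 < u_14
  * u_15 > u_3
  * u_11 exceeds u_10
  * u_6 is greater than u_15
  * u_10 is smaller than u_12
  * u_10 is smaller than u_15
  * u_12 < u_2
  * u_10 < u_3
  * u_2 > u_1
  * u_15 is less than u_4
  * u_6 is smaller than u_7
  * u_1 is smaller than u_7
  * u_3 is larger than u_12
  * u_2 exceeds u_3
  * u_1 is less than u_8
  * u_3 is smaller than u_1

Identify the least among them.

u_12 is not least since u_10 < u_12; u_3 is not least since u_12 < u_3; u_1 is not least since u_3 < u_1; u_15 is not least since u_3 < u_15; u_8 is not least since u_1 < u_8; u_6 is not least since u_15 < u_6; u_14 is not least since u_12 < u_14; u_11 is not least since u_10 < u_11; u_4 is not least since u_15 < u_4; u_2 is not least since u_3 < u_2; u_7 is not least since u_6 < u_7.
Only u_10 has nothing below it, so u_10 is the least.

u_10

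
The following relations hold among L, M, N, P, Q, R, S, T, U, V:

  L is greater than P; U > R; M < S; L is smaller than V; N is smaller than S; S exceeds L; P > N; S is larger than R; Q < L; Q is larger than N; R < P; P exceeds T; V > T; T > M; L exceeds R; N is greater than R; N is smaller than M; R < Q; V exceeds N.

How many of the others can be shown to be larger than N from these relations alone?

The elements the relations force above N are M, T, Q, P, L, S, V — no chain reaches any other.
That is 7.

7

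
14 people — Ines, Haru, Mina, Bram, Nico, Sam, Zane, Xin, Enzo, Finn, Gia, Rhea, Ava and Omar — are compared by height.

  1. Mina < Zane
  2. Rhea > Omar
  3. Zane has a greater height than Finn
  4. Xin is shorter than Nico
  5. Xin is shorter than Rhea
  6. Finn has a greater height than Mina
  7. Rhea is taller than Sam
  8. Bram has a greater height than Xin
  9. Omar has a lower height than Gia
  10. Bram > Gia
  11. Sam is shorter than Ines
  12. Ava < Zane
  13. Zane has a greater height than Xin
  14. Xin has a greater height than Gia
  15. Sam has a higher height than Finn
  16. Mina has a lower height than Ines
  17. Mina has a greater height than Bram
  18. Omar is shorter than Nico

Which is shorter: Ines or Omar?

Omar

The relevant relations are Omar < Gia; Gia < Bram; Bram < Mina; Mina < Finn; Finn < Sam; Sam < Ines.
Together: Omar < Gia < Bram < Mina < Finn < Sam < Ines.
So Omar < Ines; Omar is the shorter of the two.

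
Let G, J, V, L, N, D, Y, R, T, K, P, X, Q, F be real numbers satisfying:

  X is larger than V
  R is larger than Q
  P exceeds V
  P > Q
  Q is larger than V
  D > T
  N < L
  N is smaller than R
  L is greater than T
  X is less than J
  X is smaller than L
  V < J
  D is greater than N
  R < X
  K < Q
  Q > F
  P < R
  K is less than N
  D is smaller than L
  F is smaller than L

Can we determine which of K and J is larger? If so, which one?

Following the relations from K: K < N < R < X < J.
So J is larger.

J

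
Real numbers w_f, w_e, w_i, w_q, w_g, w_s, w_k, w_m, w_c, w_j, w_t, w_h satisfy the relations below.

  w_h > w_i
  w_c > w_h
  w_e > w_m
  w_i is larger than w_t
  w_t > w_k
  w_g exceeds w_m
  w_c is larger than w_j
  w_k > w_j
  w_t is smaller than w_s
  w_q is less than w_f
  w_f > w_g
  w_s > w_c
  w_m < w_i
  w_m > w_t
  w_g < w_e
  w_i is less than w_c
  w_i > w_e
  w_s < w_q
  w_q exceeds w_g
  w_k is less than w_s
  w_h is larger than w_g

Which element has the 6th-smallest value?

w_e

The consecutive relations fix a unique order: w_j < w_k < w_t < w_m < w_g < w_e < w_i < w_h < w_c < w_s < w_q < w_f.
Counting 6 from the smallest end gives w_e.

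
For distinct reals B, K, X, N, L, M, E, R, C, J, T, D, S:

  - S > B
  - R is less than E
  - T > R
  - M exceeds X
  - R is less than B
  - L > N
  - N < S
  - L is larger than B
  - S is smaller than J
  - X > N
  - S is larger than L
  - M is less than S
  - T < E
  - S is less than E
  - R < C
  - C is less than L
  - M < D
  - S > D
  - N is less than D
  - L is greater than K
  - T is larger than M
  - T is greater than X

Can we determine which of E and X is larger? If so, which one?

E

X < M and M < D give X < D.
With D < S: X < M < D < S.
With S < E: X < M < D < S < E.
So E is larger.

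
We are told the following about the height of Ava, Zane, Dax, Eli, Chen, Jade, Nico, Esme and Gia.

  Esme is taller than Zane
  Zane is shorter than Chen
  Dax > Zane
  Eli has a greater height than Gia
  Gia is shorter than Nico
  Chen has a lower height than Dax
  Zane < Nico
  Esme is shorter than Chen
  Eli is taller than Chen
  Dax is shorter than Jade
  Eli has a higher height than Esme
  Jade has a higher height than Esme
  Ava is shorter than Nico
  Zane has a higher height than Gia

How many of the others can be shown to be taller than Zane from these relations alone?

6

Directly above Zane: Esme, Chen, Dax, Nico.
One step further: Jade, Eli (6 so far).
Nothing else is reachable above Zane; 6 in all.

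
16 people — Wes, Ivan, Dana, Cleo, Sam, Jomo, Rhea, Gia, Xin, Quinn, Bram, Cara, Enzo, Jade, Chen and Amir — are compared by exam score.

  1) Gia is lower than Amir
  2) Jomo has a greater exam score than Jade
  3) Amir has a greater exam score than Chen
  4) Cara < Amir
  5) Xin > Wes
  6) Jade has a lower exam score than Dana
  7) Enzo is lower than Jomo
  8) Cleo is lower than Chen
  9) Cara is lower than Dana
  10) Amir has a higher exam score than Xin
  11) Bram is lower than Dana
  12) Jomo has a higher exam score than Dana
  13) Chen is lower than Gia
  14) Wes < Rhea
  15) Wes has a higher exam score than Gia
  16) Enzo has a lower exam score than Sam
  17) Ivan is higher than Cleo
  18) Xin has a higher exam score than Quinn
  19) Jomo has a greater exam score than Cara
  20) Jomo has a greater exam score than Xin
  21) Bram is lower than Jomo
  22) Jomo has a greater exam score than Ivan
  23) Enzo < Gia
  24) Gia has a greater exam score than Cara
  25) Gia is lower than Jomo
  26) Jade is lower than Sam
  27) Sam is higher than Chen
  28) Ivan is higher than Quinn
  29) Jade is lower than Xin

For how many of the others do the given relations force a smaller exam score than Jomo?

The elements the relations force below Jomo are Cleo, Enzo, Chen, Cara, Jade, Bram, Gia, Quinn, Wes, Dana, Xin, Ivan — no chain reaches any other.
That is 12.

12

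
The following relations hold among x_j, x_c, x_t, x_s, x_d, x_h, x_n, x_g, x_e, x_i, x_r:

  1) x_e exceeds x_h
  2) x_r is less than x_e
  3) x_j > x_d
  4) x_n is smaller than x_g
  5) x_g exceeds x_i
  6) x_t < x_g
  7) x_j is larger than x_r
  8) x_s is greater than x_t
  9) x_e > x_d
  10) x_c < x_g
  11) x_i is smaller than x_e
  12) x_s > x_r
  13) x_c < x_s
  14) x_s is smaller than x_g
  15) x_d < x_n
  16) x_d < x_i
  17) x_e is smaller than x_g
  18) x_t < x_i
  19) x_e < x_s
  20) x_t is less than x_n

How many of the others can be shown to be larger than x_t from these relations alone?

Directly above x_t: x_i, x_n, x_s, x_g.
One step further: x_e (5 so far).
Nothing else is reachable above x_t; 5 in all.

5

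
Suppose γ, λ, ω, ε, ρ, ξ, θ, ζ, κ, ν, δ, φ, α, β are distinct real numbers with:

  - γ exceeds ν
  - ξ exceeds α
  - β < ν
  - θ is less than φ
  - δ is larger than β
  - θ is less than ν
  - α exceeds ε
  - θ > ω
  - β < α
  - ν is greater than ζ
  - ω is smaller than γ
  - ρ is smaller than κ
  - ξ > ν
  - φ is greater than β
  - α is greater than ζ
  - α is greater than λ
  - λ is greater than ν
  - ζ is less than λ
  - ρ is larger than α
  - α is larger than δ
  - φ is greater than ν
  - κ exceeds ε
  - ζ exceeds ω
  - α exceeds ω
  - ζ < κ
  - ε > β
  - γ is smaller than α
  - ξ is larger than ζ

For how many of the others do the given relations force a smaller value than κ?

The elements the relations force below κ are β, ω, δ, θ, ζ, ν, γ, λ, ε, α, ρ — no chain reaches any other.
That is 11.

11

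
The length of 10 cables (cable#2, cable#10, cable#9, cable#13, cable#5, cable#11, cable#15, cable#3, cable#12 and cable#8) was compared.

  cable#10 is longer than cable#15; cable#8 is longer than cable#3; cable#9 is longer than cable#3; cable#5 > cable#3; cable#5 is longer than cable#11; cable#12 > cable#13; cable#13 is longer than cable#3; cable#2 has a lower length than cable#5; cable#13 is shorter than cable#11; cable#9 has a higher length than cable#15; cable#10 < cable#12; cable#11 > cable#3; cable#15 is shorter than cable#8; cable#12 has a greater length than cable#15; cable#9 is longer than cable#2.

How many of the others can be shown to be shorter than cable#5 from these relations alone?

4

From cable#5 the given relations immediately reach cable#2, cable#3, cable#11.
From those, cable#13 — 4 in total.
Nothing else is reachable below cable#5; 4 in all.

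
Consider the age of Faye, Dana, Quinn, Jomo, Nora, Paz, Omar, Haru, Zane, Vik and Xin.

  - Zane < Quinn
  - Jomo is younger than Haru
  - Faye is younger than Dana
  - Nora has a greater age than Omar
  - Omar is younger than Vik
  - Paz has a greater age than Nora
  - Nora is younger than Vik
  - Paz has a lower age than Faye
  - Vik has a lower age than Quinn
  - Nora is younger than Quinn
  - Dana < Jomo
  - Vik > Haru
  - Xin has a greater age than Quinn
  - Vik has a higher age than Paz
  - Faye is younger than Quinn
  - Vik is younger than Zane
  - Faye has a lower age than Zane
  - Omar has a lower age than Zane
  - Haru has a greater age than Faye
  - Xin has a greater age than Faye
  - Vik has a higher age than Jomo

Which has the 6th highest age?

Piecing the relations together gives one ordering: Omar < Nora < Paz < Faye < Dana < Jomo < Haru < Vik < Zane < Quinn < Xin.
Counting 6 from the largest end gives Jomo.

Jomo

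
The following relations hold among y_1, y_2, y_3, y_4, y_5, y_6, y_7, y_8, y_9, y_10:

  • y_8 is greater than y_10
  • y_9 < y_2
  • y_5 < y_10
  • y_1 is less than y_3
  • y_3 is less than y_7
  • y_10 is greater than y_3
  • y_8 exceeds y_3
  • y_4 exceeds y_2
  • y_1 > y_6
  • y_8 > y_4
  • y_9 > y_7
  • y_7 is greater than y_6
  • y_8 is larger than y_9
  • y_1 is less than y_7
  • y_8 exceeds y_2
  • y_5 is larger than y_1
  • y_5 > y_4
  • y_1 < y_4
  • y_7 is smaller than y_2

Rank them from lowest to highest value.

y_6 < y_1 < y_3 < y_7 < y_9 < y_2 < y_4 < y_5 < y_10 < y_8

Each adjacent pair is fixed by a given relation: y_6 < y_1; y_1 < y_3; y_3 < y_7; y_7 < y_9; y_9 < y_2; y_2 < y_4; y_4 < y_5; y_5 < y_10; y_10 < y_8. Chaining them end to end gives the full order.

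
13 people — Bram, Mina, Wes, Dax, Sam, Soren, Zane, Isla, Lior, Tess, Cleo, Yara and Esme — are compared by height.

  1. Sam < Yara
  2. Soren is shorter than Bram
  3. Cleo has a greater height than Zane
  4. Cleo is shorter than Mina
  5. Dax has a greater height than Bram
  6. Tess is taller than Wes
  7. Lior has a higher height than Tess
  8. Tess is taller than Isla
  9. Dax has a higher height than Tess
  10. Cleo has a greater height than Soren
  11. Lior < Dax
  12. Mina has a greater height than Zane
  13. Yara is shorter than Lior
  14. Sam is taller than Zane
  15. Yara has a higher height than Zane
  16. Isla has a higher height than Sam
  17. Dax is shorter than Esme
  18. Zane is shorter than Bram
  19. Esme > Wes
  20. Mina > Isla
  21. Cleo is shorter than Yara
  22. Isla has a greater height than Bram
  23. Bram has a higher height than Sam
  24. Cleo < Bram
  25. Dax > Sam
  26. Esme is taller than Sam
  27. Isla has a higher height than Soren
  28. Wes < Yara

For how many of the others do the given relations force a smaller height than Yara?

5

The elements the relations force below Yara are Zane, Wes, Soren, Cleo, Sam — no chain reaches any other.
That is 5.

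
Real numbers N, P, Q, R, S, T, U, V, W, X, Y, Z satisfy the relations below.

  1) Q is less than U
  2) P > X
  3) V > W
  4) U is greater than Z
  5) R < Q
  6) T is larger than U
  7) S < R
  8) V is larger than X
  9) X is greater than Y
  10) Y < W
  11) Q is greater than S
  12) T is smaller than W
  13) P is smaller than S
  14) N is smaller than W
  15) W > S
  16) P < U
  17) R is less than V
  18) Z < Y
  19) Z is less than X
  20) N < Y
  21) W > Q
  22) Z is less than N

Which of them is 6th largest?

The consecutive relations fix a unique order: Z < N < Y < X < P < S < R < Q < U < T < W < V.
Counting 6 from the largest end gives R.

R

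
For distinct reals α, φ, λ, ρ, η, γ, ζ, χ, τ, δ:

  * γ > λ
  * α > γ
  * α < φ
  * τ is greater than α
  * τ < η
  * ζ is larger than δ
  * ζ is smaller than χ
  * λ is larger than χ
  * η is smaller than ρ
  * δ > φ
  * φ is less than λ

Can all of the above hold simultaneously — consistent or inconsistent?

Chaining the given relations yields φ < δ < ζ < χ < λ < γ < α, so φ < α. But one relation states α < φ. These cannot both hold.

inconsistent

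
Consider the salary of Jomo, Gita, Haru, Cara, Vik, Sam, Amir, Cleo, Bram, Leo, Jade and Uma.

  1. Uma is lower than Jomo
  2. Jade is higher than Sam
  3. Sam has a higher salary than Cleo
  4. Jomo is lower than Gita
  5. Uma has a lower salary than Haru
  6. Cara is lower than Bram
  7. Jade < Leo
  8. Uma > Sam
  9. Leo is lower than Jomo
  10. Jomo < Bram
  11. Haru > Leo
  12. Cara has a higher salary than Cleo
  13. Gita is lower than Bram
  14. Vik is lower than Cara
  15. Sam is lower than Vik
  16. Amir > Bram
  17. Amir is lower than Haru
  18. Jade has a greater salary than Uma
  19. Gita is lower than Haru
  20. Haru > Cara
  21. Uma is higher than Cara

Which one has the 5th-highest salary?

Jomo

Chaining the given pairs: Cleo < Sam < Vik < Cara < Uma < Jade < Leo < Jomo < Gita < Bram < Amir < Haru.
Counting 5 from the largest end gives Jomo.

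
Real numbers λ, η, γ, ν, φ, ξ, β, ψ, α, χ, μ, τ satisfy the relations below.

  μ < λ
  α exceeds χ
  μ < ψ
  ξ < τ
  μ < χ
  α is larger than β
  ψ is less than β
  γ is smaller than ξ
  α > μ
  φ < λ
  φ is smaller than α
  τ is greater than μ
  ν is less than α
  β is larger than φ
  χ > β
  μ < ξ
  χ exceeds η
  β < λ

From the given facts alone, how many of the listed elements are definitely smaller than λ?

Directly below λ: μ, φ, β.
One step further: ψ (4 so far).
Nothing else is reachable below λ; 4 in all.

4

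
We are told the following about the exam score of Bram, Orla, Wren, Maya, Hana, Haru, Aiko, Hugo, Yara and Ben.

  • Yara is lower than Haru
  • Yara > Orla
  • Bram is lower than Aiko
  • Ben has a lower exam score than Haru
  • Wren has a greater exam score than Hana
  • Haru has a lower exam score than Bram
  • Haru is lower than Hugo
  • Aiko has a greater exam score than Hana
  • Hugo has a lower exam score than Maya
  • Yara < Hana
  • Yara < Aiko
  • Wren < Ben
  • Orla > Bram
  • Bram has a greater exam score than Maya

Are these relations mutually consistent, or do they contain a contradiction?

inconsistent

Chaining the given relations yields Orla < Yara < Hana < Wren < Ben < Haru < Hugo < Maya < Bram, so Orla < Bram. But one relation states Bram < Orla. These cannot both hold.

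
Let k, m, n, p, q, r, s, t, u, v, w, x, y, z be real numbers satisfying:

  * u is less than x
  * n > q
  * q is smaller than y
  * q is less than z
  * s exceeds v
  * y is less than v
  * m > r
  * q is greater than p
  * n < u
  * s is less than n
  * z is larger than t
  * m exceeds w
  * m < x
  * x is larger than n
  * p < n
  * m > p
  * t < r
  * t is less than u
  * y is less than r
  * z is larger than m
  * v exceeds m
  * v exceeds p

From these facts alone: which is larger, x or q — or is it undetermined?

q < y < r < m < v < s < n < u < x, by transitivity through y, r, m, v, s, n, u.
So x is larger.

x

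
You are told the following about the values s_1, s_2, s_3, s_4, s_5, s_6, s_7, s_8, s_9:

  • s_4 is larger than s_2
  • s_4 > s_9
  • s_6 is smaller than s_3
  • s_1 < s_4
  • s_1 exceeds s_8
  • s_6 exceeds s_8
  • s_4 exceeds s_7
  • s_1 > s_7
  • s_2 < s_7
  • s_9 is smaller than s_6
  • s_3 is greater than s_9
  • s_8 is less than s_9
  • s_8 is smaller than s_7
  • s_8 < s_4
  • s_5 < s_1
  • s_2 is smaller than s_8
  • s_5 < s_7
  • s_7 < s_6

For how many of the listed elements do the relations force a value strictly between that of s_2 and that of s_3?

4

The relations place s_2 below s_3. An element lies strictly between them when it is forced above s_2 and also forced below s_3.
Above s_2: {s_8, s_7, s_9, s_6, s_1, s_4}. Below s_3: {s_5, s_8, s_7, s_9, s_6}.
Intersection: {s_8, s_7, s_9, s_6} — 4.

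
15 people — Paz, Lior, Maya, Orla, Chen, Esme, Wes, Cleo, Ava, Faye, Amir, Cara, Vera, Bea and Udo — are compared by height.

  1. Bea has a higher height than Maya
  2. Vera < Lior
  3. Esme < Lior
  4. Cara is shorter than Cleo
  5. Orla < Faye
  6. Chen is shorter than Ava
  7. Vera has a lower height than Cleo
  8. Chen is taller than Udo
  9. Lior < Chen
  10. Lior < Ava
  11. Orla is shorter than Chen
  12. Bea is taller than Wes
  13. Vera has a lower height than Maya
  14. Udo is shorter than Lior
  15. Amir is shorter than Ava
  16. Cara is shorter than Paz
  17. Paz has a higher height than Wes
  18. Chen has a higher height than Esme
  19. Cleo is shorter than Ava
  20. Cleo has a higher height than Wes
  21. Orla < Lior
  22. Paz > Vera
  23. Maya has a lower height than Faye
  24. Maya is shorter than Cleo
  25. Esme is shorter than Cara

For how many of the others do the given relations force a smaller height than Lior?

4

The elements the relations force below Lior are Vera, Udo, Esme, Orla — no chain reaches any other.
That is 4.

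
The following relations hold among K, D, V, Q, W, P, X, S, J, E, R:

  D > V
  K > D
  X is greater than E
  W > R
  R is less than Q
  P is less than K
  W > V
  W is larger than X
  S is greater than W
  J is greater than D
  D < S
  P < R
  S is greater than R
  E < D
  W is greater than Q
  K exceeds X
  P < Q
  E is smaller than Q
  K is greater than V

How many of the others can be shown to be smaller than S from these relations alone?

8

From S the given relations immediately reach D, R, W.
From those, P, V, E, X, Q — 8 in total.
Nothing else is reachable below S; 8 in all.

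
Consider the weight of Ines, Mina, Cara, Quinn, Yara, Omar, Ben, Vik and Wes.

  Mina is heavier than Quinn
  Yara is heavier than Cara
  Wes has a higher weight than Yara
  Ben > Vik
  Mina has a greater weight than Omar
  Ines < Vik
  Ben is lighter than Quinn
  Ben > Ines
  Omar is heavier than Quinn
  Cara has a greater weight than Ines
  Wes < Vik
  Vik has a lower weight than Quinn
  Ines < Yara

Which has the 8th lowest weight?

Piecing the relations together gives one ordering: Ines < Cara < Yara < Wes < Vik < Ben < Quinn < Omar < Mina.
The 8th smallest is Omar.

Omar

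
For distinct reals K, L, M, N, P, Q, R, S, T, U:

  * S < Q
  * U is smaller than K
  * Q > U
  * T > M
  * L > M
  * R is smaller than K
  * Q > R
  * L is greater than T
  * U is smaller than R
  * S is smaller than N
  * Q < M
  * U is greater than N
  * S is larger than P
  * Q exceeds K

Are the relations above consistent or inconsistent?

consistent

Every relation is compatible with P < S < N < U < R < K < Q < M < T < L; the set is consistent.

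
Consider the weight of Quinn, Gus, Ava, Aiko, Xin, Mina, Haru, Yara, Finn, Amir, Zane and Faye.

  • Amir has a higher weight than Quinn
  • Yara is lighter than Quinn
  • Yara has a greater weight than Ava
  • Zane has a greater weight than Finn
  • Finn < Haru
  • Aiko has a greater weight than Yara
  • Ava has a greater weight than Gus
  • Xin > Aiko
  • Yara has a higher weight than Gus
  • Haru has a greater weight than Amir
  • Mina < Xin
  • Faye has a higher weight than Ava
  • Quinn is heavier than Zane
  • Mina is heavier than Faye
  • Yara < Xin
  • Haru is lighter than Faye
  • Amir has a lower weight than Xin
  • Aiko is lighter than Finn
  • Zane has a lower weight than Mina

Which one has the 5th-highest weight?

Piecing the relations together gives one ordering: Gus < Ava < Yara < Aiko < Finn < Zane < Quinn < Amir < Haru < Faye < Mina < Xin.
Counting 5 from the largest end gives Amir.

Amir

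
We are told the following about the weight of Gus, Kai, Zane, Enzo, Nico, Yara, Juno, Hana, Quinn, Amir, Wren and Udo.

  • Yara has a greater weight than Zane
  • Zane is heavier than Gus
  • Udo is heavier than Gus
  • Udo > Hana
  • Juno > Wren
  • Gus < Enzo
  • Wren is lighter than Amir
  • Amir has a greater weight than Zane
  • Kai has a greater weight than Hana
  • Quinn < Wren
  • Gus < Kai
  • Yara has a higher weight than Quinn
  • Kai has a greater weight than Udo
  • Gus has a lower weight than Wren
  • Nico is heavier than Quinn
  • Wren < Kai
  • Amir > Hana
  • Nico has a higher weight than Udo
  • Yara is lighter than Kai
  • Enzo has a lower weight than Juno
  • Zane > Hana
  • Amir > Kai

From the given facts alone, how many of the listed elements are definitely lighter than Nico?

4

The elements the relations force below Nico are Gus, Quinn, Hana, Udo — no chain reaches any other.
That is 4.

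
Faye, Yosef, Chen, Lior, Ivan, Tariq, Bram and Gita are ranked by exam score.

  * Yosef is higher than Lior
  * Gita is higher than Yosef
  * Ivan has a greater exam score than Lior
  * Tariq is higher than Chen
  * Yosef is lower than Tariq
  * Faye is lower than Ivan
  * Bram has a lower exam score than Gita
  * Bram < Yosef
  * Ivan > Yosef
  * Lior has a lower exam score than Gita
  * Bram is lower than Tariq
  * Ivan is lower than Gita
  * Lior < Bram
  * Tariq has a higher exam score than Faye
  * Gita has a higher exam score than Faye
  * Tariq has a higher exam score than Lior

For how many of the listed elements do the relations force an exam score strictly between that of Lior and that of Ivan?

2

Chaining upward from Lior reaches: Bram, Yosef, Gita, Tariq.
Chaining downward from Ivan reaches: Bram, Faye, Yosef.
Strictly between Lior and Ivan are those in both lists: Bram, Yosef — 2 elements.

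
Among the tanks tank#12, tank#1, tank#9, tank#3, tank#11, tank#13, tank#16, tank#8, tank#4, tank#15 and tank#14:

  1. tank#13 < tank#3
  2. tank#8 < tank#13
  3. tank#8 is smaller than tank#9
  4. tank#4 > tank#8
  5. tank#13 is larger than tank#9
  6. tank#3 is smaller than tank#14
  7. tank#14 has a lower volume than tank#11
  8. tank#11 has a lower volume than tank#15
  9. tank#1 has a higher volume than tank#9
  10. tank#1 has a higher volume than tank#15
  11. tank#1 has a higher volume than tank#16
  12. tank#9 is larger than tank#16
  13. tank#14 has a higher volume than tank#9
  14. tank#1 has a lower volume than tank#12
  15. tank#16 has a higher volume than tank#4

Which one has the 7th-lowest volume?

tank#14

Piecing the relations together gives one ordering: tank#8 < tank#4 < tank#16 < tank#9 < tank#13 < tank#3 < tank#14 < tank#11 < tank#15 < tank#1 < tank#12.
Counting 7 from the smallest end gives tank#14.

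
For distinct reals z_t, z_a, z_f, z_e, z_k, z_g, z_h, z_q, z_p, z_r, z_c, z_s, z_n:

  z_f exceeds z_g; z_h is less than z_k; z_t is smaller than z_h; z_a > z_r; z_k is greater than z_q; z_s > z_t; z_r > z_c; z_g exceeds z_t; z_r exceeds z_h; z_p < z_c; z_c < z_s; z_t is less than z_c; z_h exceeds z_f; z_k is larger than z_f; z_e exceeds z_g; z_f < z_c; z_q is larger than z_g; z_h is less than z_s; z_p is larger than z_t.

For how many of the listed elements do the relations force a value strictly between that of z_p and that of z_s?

Chaining upward from z_p reaches: z_c, z_r, z_a.
Chaining downward from z_s reaches: z_t, z_g, z_f, z_h, z_c.
Strictly between z_p and z_s are those in both lists: z_c — 1 element.

1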